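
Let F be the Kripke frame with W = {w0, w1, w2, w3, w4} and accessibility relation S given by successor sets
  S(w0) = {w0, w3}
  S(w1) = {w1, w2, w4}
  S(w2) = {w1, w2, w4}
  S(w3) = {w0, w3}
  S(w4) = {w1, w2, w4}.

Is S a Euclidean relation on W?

Yes

Euclidean: yes — any two successors of a common world are S-related.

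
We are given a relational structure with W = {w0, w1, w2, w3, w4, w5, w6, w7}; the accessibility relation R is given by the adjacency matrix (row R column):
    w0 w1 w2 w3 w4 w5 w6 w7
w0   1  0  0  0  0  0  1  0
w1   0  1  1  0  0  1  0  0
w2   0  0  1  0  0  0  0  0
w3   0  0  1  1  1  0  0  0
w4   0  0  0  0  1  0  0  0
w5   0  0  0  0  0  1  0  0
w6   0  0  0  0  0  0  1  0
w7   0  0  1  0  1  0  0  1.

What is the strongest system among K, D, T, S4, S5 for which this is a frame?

S4

Serial (axiom D): yes — every world has a successor (e.g. w0 R w0).
Reflexive (axiom T): yes — every world is R-related to itself.
Transitive (axiom 4): yes — every two-step R-path is closed by a direct edge.
Euclidean (axiom 5): no — w1 R w2 and w1 R w5, but not w2 R w5.
So F validates K, D, T, S4; S5 would additionally require R to be Euclidean. The strongest is S4.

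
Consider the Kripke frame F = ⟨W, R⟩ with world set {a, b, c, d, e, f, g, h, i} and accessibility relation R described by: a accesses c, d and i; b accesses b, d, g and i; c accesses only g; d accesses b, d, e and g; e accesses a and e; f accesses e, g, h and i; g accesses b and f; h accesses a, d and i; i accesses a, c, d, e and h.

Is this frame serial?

Yes

Serial: yes — every world has a successor (e.g. a R c).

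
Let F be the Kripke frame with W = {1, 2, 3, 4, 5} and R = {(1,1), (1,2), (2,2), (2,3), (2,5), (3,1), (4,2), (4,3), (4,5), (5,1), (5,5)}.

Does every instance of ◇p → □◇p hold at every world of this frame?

No

Axiom 5 corresponds to the accessibility relation being Euclidean.
Euclidean: no — 2 R 3 and 2 R 5, but not 3 R 5.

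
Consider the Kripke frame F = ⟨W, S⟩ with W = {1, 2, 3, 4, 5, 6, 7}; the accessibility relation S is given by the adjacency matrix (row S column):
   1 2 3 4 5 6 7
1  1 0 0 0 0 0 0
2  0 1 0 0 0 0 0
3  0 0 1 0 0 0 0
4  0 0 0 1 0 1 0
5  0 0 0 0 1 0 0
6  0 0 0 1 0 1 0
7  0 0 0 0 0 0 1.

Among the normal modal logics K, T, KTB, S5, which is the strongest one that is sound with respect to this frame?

Reflexive (axiom T): yes — every world is S-related to itself.
Symmetric (axiom B): yes — every pair in S has its reverse in S.
Euclidean (axiom 5): yes — any two successors of a common world are S-related.
So F validates K, T, KTB, S5. The strongest is S5.

S5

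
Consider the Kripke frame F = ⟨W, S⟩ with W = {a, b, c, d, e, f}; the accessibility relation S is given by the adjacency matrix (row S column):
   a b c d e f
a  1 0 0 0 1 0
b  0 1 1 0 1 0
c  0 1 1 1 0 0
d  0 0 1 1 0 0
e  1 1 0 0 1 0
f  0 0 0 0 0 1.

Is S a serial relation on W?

Yes

Serial: yes — every world has a successor (e.g. a S a).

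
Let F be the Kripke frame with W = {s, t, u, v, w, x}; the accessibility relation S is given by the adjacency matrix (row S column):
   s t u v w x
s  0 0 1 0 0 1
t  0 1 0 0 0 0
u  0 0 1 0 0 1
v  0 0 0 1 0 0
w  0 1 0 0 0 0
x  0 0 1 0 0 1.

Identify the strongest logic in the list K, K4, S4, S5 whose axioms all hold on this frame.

Transitive (axiom 4): yes — every two-step S-path is closed by a direct edge.
Reflexive (axiom T): no — s is not related to itself.
Euclidean (axiom 5): yes — any two successors of a common world are S-related.
So F validates K, K4; S4 would additionally require S to be reflexive. The strongest is K4.

K4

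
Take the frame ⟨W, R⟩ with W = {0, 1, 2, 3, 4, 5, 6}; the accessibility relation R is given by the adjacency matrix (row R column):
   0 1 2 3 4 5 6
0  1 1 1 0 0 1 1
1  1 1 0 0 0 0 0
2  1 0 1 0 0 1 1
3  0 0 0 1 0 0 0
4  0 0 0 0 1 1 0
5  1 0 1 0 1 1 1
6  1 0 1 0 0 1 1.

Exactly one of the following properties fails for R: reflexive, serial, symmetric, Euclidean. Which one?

Reflexive: yes — every world is R-related to itself.
Serial: yes — every world has a successor (e.g. 0 R 0).
Symmetric: yes — every pair in R has its reverse in R.
Euclidean: no — 0 R 1 and 0 R 2, but not 1 R 2.
Only Euclidean fails.

Euclidean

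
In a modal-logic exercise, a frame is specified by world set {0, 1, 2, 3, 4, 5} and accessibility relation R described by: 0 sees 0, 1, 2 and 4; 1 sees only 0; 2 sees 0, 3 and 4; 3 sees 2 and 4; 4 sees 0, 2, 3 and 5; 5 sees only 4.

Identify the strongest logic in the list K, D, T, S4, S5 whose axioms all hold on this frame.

D

Serial (axiom D): yes — every world has a successor (e.g. 0 R 0).
Reflexive (axiom T): no — 1 is not related to itself.
Transitive (axiom 4): no — 0 R 2 and 2 R 3, but not 0 R 3.
Euclidean (axiom 5): no — 0 R 1 and 0 R 2, but not 1 R 2.
So F validates K, D; T would additionally require R to be reflexive. The strongest is D.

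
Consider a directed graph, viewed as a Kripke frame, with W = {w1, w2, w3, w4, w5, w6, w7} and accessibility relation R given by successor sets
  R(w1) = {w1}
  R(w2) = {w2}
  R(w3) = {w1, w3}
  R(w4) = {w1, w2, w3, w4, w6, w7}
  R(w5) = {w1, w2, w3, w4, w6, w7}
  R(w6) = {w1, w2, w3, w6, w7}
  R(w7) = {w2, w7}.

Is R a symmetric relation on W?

Symmetric: no — w3 R w1 but not w1 R w3.

No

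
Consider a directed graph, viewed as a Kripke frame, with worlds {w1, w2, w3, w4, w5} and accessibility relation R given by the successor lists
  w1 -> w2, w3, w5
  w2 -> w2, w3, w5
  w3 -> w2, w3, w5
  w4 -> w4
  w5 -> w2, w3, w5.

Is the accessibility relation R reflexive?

No

Reflexive: no — w1 is not related to itself.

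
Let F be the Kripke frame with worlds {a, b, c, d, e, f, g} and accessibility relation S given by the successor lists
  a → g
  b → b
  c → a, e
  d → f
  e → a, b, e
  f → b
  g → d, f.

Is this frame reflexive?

No

Reflexive: no — a is not related to itself.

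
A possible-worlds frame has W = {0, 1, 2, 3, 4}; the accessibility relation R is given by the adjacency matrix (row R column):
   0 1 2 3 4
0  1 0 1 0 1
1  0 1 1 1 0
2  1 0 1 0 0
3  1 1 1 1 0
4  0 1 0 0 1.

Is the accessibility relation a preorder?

Reflexive: yes — every world is R-related to itself.
Transitive: no — 0 R 4 and 4 R 1, but not 0 R 1.
So R is not a preorder.

No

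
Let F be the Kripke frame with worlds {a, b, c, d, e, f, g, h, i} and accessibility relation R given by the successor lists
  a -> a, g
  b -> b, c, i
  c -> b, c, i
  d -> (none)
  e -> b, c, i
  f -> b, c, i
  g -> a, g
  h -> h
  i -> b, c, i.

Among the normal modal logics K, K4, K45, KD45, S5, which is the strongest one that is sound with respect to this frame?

K45

Transitive (axiom 4): yes — every two-step R-path is closed by a direct edge.
Euclidean (axiom 5): yes — any two successors of a common world are R-related.
Serial (axiom D): no — d has no R-successor.
Reflexive (axiom T): no — d is not related to itself.
So F validates K, K4, K45; KD45 would additionally require R to be serial. The strongest is K45.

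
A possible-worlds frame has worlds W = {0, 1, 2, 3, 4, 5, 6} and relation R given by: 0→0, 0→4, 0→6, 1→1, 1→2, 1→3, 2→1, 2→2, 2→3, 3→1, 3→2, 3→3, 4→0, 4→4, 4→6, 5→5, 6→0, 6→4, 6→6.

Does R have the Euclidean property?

Euclidean: yes — any two successors of a common world are R-related.

Yes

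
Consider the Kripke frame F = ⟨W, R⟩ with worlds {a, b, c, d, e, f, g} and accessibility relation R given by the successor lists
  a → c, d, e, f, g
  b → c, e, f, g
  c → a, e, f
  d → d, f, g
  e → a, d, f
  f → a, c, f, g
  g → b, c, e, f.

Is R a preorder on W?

No

Reflexive: no — a is not related to itself.
Transitive: no — a R g and g R b, but not a R b.
So R is not a preorder.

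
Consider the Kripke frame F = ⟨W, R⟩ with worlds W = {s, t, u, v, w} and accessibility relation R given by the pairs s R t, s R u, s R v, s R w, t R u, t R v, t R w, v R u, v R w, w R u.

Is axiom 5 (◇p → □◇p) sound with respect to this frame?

No

Axiom 5 corresponds to the accessibility relation being Euclidean.
Euclidean: no — s R u and s R t, but not u R t.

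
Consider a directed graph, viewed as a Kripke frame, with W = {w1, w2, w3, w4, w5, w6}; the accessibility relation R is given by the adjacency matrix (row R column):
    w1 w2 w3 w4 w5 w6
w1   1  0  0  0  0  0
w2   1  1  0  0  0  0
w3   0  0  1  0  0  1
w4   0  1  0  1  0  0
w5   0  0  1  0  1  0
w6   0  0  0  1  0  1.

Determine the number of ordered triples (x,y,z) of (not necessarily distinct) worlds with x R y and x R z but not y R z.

Enumerating: (w2,w1,w2), (w3,w6,w3), (w4,w2,w4), (w5,w3,w5), (w6,w4,w6).

5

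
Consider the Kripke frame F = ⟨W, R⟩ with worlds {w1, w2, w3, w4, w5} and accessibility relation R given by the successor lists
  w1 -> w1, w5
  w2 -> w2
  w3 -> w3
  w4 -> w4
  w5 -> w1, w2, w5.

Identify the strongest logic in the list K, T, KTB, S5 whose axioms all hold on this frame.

Reflexive (axiom T): yes — every world is R-related to itself.
Symmetric (axiom B): no — w5 R w2 but not w2 R w5.
Euclidean (axiom 5): no — w5 R w1 and w5 R w2, but not w1 R w2.
So F validates K, T; KTB would additionally require R to be symmetric. The strongest is T.

T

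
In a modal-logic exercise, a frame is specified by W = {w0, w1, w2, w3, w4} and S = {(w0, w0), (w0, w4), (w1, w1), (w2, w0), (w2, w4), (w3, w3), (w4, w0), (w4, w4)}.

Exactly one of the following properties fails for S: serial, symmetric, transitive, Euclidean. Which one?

symmetric

Serial: yes — every world has a successor (e.g. w0 S w0).
Symmetric: no — w2 S w0 but not w0 S w2.
Transitive: yes — every two-step S-path is closed by a direct edge.
Euclidean: yes — any two successors of a common world are S-related.
Only symmetric fails.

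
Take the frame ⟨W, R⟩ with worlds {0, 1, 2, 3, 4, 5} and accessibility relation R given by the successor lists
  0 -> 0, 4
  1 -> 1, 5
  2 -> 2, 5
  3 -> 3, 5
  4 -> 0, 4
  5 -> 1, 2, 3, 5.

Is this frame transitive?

No

Transitive: no — 1 R 5 and 5 R 2, but not 1 R 2.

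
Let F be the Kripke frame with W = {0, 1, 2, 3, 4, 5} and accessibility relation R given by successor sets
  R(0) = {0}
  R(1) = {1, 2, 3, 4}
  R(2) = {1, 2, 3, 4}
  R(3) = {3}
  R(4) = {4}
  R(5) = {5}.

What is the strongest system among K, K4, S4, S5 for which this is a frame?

Transitive (axiom 4): yes — every two-step R-path is closed by a direct edge.
Reflexive (axiom T): yes — every world is R-related to itself.
Euclidean (axiom 5): no — 1 R 3 and 1 R 2, but not 3 R 2.
So F validates K, K4, S4; S5 would additionally require R to be Euclidean. The strongest is S4.

S4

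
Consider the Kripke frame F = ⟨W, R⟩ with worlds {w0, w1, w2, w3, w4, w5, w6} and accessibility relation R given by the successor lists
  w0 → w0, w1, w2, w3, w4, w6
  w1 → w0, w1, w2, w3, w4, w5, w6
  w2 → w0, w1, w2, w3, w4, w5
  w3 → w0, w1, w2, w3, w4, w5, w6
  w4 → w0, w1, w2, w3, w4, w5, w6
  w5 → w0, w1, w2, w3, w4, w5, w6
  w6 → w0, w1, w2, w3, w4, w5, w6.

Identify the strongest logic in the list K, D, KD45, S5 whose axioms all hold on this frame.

D

Serial (axiom D): yes — every world has a successor (e.g. w0 R w0).
Euclidean (axiom 5): no — w0 R w2 and w0 R w6, but not w2 R w6.
Transitive (axiom 4): no — w0 R w1 and w1 R w5, but not w0 R w5.
Reflexive (axiom T): yes — every world is R-related to itself.
So F validates K, D; KD45 would additionally require R to be Euclidean and transitive. The strongest is D.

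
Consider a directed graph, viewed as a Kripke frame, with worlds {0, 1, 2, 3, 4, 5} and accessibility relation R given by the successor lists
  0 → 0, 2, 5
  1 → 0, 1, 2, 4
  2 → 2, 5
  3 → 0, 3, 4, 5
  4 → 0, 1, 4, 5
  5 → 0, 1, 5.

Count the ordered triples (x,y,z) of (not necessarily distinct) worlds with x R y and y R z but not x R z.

Enumerating: (0,5,1), (1,0,5), (1,2,5), (1,4,5), (2,5,0), (2,5,1), (3,0,2), (3,4,1), (3,5,1), (4,0,2), (4,1,2), (5,0,2), (5,1,2), (5,1,4).

14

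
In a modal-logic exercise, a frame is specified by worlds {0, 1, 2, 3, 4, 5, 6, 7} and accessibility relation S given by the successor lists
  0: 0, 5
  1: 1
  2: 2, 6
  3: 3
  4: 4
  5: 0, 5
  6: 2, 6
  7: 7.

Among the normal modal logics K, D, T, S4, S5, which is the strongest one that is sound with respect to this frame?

Serial (axiom D): yes — every world has a successor (e.g. 0 S 0).
Reflexive (axiom T): yes — every world is S-related to itself.
Transitive (axiom 4): yes — every two-step S-path is closed by a direct edge.
Euclidean (axiom 5): yes — any two successors of a common world are S-related.
So F validates K, D, T, S4, S5. The strongest is S5.

S5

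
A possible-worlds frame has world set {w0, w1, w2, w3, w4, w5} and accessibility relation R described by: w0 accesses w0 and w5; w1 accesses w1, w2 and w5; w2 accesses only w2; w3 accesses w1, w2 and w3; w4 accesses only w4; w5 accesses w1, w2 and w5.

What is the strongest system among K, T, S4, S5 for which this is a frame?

T

Reflexive (axiom T): yes — every world is R-related to itself.
Transitive (axiom 4): no — w0 R w5 and w5 R w1, but not w0 R w1.
Euclidean (axiom 5): no — w1 R w2 and w1 R w5, but not w2 R w5.
So F validates K, T; S4 would additionally require R to be transitive. The strongest is T.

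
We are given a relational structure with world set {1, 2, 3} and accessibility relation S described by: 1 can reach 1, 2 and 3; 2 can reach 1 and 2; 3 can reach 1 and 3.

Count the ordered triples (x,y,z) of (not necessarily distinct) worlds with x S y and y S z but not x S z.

Enumerating: (2,1,3), (3,1,2).

2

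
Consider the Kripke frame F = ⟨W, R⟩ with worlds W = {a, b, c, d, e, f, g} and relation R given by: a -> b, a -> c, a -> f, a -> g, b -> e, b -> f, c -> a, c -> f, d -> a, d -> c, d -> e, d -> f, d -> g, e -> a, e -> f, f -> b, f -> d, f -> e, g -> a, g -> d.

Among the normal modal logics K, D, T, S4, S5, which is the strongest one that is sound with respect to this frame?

Serial (axiom D): yes — every world has a successor (e.g. a R b).
Reflexive (axiom T): no — a is not related to itself.
Transitive (axiom 4): no — a R b and b R e, but not a R e.
Euclidean (axiom 5): no — a R b and a R c, but not b R c.
So F validates K, D; T would additionally require R to be reflexive. The strongest is D.

D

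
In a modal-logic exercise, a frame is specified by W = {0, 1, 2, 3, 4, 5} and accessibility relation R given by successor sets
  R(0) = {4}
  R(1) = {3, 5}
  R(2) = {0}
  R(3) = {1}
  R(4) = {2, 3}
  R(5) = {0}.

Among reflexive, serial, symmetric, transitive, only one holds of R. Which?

serial

Reflexive: no — 0 is not related to itself.
Serial: yes — every world has a successor (e.g. 0 R 4).
Symmetric: no — 0 R 4 but not 4 R 0.
Transitive: no — 0 R 4 and 4 R 2, but not 0 R 2.
Only serial holds.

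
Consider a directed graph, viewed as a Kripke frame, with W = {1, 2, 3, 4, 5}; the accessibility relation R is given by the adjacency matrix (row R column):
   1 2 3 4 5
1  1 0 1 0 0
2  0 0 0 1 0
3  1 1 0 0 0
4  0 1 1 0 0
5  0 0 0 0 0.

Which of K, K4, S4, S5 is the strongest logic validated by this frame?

Transitive (axiom 4): no — 1 R 3 and 3 R 2, but not 1 R 2.
Reflexive (axiom T): no — 2 is not related to itself.
Euclidean (axiom 5): no — 3 R 1 and 3 R 2, but not 1 R 2.
So F validates K; K4 would additionally require R to be transitive. The strongest is K.

K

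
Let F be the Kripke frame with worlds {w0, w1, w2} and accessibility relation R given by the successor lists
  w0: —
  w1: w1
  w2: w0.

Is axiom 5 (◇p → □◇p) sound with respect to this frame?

By correspondence theory, 5 is valid on a frame iff R is Euclidean.
Euclidean: no — w2 R w0 and w2 R w0, but not w0 R w0.

No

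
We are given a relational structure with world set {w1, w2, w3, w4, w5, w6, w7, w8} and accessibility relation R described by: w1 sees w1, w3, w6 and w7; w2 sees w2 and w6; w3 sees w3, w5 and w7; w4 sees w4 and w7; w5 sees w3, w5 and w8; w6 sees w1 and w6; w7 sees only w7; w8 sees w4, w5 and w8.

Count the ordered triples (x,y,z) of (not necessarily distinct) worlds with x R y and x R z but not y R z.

17

Enumerating: (w1,w3,w1), (w1,w3,w6), (w1,w6,w3), (w1,w6,w7), (w1,w7,w1), (w1,w7,w3), (w1,w7,w6), (w2,w6,w2), (w3,w5,w7), (w3,w7,w3), (w3,w7,w5), (w4,w7,w4), (w5,w3,w8), (w5,w8,w3), (w8,w4,w5), (w8,w4,w8), (w8,w5,w4).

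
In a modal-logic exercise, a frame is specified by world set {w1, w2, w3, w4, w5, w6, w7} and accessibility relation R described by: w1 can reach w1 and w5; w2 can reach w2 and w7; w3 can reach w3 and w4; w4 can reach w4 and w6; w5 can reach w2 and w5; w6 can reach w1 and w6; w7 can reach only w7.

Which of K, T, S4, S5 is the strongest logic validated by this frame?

T

Reflexive (axiom T): yes — every world is R-related to itself.
Transitive (axiom 4): no — w1 R w5 and w5 R w2, but not w1 R w2.
Euclidean (axiom 5): no — w1 R w5 and w1 R w1, but not w5 R w1.
So F validates K, T; S4 would additionally require R to be transitive. The strongest is T.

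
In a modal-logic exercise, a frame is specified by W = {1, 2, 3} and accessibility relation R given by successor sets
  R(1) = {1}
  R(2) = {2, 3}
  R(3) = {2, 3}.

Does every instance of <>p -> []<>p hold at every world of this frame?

By correspondence theory, 5 is valid on a frame iff R is Euclidean.
Euclidean: yes — any two successors of a common world are R-related.

Yes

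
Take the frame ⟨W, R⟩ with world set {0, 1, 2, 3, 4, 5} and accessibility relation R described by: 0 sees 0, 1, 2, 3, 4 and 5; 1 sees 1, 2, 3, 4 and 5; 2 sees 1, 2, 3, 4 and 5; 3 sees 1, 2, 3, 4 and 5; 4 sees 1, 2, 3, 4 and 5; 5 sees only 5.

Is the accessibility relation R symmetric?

No

Symmetric: no — 0 R 1 but not 1 R 0.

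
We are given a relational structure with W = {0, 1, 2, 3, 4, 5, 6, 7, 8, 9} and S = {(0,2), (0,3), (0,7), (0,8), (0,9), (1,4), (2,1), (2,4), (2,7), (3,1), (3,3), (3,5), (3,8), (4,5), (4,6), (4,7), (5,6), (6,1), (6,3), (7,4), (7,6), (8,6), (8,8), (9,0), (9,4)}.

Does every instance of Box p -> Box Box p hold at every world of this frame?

No

Axiom 4 corresponds to the accessibility relation being transitive.
Transitive: no — 0 S 2 and 2 S 1, but not 0 S 1.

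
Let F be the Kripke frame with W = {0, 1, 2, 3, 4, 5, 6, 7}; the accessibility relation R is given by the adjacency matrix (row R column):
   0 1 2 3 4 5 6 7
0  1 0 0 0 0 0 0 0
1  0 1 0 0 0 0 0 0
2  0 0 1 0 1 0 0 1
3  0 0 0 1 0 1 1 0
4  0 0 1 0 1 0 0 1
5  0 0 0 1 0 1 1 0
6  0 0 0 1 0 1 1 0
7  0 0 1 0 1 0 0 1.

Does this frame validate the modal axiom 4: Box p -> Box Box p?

By correspondence theory, 4 is valid on a frame iff R is transitive.
Transitive: yes — every two-step R-path is closed by a direct edge.

Yes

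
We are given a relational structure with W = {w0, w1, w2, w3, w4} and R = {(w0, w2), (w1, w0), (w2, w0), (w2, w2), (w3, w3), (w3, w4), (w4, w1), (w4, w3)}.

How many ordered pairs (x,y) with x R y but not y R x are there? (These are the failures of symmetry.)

2

Enumerating: (w1,w0), (w4,w1).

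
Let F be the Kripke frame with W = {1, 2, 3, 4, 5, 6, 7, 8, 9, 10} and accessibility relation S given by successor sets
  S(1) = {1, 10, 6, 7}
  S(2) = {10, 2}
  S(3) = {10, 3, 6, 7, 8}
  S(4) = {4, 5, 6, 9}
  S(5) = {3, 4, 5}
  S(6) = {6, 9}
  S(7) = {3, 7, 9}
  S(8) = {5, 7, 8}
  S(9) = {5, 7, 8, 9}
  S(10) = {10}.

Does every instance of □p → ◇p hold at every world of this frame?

By correspondence theory, D is valid on a frame iff S is serial.
Serial: yes — every world has a successor (e.g. 1 S 1).

Yes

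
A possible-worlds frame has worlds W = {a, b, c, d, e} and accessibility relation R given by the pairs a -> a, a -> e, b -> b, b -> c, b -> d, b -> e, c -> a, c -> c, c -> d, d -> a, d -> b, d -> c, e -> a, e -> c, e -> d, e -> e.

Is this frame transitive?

Transitive: no — a R e and e R c, but not a R c.

No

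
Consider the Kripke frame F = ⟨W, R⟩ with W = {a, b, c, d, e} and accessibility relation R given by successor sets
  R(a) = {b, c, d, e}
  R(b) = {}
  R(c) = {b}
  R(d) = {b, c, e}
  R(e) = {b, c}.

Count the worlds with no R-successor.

Enumerating: b.

1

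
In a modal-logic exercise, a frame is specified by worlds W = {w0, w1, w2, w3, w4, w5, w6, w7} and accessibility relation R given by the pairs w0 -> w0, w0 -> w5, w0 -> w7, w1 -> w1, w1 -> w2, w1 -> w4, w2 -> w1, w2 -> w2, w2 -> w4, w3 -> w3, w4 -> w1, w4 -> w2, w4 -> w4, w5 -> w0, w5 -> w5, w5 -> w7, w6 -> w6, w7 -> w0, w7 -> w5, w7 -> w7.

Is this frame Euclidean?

Euclidean: yes — any two successors of a common world are R-related.

Yes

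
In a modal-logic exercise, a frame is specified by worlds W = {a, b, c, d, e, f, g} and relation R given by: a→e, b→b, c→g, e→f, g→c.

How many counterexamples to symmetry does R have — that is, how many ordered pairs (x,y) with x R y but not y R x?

2

Enumerating: (a,e), (e,f).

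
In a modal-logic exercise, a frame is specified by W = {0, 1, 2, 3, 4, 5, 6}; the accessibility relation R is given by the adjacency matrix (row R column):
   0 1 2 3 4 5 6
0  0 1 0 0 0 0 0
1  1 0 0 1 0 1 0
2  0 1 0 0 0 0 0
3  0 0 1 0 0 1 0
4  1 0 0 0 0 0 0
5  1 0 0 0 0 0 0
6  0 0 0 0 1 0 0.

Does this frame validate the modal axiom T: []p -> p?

By correspondence theory, T is valid on a frame iff R is reflexive.
Reflexive: no — 0 is not related to itself.

No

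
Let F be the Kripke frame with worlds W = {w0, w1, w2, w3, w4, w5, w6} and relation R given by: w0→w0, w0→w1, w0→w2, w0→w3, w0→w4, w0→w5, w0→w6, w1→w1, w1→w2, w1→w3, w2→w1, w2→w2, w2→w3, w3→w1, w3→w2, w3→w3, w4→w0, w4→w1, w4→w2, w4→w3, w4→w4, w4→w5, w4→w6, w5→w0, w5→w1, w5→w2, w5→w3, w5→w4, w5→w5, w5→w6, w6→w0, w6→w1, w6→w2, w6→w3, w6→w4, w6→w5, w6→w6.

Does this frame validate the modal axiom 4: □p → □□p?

Axiom 4 corresponds to the accessibility relation being transitive.
Transitive: yes — every two-step R-path is closed by a direct edge.

Yes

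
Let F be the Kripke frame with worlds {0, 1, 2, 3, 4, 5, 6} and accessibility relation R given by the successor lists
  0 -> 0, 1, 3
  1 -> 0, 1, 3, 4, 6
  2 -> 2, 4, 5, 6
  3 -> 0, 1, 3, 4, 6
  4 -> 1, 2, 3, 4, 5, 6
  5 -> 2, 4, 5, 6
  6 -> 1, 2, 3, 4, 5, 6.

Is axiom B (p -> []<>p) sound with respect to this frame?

Yes

Axiom B corresponds to the accessibility relation being symmetric.
Symmetric: yes — every pair in R has its reverse in R.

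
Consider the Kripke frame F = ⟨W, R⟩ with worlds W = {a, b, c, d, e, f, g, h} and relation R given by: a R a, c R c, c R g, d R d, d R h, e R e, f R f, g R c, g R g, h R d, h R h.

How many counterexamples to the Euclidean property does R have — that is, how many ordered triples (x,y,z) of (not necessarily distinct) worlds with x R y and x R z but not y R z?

R is Euclidean; there are no such tuples.

0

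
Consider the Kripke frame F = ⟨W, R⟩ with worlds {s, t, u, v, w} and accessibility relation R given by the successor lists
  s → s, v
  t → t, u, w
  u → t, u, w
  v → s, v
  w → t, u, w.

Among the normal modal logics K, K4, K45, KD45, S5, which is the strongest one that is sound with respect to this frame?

S5

Transitive (axiom 4): yes — every two-step R-path is closed by a direct edge.
Euclidean (axiom 5): yes — any two successors of a common world are R-related.
Serial (axiom D): yes — every world has a successor (e.g. s R s).
Reflexive (axiom T): yes — every world is R-related to itself.
So F validates K, K4, K45, KD45, S5. The strongest is S5.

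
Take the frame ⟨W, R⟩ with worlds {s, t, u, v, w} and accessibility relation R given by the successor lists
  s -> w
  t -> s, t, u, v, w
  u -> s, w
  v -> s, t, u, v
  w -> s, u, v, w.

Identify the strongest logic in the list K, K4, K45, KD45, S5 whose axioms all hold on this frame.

Transitive (axiom 4): no — s R w and w R u, but not s R u.
Euclidean (axiom 5): no — t R s and t R u, but not s R u.
Serial (axiom D): yes — every world has a successor (e.g. s R w).
Reflexive (axiom T): no — s is not related to itself.
So F validates K; K4 would additionally require R to be transitive. The strongest is K.

K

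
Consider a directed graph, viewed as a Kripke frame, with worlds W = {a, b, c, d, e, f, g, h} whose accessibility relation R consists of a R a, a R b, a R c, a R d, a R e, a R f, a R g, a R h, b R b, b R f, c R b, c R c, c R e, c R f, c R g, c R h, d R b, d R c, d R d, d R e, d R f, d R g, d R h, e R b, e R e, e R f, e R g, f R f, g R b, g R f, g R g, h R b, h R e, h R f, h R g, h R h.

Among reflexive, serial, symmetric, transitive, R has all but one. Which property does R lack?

symmetric

Reflexive: yes — every world is R-related to itself.
Serial: yes — every world has a successor (e.g. a R a).
Symmetric: no — a R b but not b R a.
Transitive: yes — every two-step R-path is closed by a direct edge.
Only symmetric fails.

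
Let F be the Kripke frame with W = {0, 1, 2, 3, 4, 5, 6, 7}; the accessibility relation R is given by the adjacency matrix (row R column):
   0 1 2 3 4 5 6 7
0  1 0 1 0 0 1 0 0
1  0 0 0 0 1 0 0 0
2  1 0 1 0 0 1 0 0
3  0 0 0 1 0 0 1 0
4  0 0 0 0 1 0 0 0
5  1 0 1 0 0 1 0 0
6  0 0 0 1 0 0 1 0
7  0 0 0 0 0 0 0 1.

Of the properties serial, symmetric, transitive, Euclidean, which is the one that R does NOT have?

symmetric

Serial: yes — every world has a successor (e.g. 0 R 0).
Symmetric: no — 1 R 4 but not 4 R 1.
Transitive: yes — every two-step R-path is closed by a direct edge.
Euclidean: yes — any two successors of a common world are R-related.
Only symmetric fails.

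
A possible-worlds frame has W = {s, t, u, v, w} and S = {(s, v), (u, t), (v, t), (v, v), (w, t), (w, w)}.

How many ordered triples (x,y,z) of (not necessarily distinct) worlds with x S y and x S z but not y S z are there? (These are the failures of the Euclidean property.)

5

Enumerating: (u,t,t), (v,t,t), (v,t,v), (w,t,t), (w,t,w).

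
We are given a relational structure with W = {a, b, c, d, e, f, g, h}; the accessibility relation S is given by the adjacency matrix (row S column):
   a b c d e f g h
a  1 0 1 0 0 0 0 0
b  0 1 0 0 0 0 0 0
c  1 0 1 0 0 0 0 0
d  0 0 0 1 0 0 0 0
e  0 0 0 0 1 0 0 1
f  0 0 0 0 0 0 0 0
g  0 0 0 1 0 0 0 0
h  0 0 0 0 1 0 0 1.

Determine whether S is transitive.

Yes

Transitive: yes — every two-step S-path is closed by a direct edge.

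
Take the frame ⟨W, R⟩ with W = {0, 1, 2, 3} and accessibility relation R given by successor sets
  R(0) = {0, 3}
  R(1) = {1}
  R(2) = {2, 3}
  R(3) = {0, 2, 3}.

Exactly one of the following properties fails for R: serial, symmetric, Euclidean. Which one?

Serial: yes — every world has a successor (e.g. 0 R 0).
Symmetric: yes — every pair in R has its reverse in R.
Euclidean: no — 3 R 0 and 3 R 2, but not 0 R 2.
Only Euclidean fails.

Euclidean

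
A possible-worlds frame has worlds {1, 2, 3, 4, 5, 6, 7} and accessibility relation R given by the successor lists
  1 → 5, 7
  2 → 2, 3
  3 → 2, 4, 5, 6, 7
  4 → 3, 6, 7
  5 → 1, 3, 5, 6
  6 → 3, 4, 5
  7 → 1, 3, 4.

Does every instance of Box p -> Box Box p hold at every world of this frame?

No

Axiom 4 corresponds to the accessibility relation being transitive.
Transitive: no — 1 R 5 and 5 R 3, but not 1 R 3.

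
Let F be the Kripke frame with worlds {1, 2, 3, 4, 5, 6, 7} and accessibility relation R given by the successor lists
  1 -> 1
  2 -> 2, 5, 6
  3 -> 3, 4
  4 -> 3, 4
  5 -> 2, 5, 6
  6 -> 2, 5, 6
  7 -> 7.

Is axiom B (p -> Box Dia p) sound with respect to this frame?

The schema B characterises exactly the symmetric frames.
Symmetric: yes — every pair in R has its reverse in R.

Yes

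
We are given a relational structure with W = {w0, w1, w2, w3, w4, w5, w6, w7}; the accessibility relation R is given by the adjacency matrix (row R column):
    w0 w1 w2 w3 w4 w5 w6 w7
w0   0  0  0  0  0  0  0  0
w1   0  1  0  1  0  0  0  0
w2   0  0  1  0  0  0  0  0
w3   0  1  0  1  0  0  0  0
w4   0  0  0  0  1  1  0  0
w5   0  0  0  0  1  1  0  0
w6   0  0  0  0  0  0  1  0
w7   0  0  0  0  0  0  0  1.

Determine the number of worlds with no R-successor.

Enumerating: w0.

1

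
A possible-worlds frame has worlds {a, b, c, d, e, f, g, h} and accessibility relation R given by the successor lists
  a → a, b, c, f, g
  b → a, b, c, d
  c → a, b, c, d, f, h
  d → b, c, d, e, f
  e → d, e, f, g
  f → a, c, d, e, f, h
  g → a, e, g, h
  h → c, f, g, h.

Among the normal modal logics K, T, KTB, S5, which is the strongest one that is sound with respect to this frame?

KTB

Reflexive (axiom T): yes — every world is R-related to itself.
Symmetric (axiom B): yes — every pair in R has its reverse in R.
Euclidean (axiom 5): no — a R b and a R f, but not b R f.
So F validates K, T, KTB; S5 would additionally require R to be Euclidean. The strongest is KTB.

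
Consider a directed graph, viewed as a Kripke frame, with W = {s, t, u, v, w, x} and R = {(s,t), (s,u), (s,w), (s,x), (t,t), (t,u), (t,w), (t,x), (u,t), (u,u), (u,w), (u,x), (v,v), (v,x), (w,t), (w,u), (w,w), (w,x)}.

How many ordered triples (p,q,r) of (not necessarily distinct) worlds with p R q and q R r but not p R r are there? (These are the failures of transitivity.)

0

R is transitive; there are no such tuples.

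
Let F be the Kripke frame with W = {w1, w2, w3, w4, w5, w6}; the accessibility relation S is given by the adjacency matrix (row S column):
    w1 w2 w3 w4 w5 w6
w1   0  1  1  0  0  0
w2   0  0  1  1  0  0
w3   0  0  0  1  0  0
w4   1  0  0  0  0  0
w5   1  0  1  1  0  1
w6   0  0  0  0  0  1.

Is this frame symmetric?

Symmetric: no — w1 S w2 but not w2 S w1.

No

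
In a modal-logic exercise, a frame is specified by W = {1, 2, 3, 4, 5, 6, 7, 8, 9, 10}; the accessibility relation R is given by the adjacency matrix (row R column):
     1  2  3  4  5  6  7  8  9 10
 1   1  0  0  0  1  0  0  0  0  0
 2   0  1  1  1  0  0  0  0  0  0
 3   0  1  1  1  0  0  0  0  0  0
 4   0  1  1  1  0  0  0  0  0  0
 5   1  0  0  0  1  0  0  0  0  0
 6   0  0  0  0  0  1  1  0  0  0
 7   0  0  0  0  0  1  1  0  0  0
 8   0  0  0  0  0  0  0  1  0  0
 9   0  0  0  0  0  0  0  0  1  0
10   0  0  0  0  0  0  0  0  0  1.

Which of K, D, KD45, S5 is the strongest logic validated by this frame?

Serial (axiom D): yes — every world has a successor (e.g. 1 R 1).
Euclidean (axiom 5): yes — any two successors of a common world are R-related.
Transitive (axiom 4): yes — every two-step R-path is closed by a direct edge.
Reflexive (axiom T): yes — every world is R-related to itself.
So F validates K, D, KD45, S5. The strongest is S5.

S5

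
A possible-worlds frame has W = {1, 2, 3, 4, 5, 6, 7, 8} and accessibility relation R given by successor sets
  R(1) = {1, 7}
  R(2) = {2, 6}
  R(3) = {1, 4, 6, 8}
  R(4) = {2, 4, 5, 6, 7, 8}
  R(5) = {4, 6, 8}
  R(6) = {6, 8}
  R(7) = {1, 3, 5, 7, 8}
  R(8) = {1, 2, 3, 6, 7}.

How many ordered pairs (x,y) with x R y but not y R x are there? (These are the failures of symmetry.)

14

Enumerating: (2,6), (3,1), (3,4), (3,6), (4,2), (4,6), (4,7), (4,8), (5,6), (5,8), (7,3), (7,5), (8,1), (8,2).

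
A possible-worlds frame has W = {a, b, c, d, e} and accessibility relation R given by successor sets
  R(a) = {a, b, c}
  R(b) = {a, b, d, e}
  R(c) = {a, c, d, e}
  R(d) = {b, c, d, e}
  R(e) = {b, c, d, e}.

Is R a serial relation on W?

Yes

Serial: yes — every world has a successor (e.g. a R a).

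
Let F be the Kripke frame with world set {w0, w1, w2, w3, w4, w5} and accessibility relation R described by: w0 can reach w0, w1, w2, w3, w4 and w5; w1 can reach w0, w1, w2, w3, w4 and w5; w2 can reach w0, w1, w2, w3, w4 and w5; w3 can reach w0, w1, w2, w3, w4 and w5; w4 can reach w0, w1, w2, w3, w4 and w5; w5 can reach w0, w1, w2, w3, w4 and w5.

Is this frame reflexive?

Reflexive: yes — every world is R-related to itself.

Yes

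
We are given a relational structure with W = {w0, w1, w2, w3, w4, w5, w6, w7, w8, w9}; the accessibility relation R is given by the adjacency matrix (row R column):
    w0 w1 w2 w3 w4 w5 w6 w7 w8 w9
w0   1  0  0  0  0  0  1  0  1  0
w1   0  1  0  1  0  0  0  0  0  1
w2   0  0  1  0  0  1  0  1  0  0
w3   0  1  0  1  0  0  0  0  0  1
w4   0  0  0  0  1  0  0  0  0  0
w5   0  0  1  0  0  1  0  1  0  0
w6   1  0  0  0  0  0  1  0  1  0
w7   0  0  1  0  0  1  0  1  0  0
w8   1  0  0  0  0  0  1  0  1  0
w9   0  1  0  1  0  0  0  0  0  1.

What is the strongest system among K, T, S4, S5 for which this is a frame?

S5

Reflexive (axiom T): yes — every world is R-related to itself.
Transitive (axiom 4): yes — every two-step R-path is closed by a direct edge.
Euclidean (axiom 5): yes — any two successors of a common world are R-related.
So F validates K, T, S4, S5. The strongest is S5.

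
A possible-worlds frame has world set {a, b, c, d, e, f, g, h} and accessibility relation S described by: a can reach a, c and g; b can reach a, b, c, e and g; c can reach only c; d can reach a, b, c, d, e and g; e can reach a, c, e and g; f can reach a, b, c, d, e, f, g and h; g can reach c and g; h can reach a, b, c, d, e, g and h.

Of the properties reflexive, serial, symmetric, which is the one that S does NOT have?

Reflexive: yes — every world is S-related to itself.
Serial: yes — every world has a successor (e.g. a S a).
Symmetric: no — a S c but not c S a.
Only symmetric fails.

symmetric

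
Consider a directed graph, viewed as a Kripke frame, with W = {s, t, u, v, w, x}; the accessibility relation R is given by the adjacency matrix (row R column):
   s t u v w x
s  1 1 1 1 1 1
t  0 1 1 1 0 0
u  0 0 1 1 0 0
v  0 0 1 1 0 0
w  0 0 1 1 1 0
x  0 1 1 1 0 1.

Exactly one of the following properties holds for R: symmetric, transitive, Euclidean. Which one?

transitive

Symmetric: no — s R t but not t R s.
Transitive: yes — every two-step R-path is closed by a direct edge.
Euclidean: no — s R t and s R w, but not t R w.
Only transitive holds.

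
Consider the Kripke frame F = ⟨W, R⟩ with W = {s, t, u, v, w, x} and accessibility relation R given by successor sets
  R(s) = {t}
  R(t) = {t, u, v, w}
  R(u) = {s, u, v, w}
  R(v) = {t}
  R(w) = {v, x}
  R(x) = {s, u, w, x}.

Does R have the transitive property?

Transitive: no — s R t and t R u, but not s R u.

No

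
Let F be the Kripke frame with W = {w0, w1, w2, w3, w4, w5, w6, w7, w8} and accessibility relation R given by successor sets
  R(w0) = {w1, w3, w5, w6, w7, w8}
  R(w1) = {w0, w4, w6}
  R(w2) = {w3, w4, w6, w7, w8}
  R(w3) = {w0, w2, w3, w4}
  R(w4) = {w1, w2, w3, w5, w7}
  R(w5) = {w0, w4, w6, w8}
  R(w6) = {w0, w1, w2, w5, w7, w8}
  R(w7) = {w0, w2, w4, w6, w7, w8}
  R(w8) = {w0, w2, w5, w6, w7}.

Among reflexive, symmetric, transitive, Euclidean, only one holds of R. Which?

Reflexive: no — w0 is not related to itself.
Symmetric: yes — every pair in R has its reverse in R.
Transitive: no — w0 R w1 and w1 R w4, but not w0 R w4.
Euclidean: no — w0 R w1 and w0 R w3, but not w1 R w3.
Only symmetric holds.

symmetric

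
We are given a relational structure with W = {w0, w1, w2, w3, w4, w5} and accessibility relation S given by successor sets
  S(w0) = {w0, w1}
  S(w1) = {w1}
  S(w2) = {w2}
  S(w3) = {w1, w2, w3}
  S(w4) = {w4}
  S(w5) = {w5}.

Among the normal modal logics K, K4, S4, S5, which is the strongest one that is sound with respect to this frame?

S4

Transitive (axiom 4): yes — every two-step S-path is closed by a direct edge.
Reflexive (axiom T): yes — every world is S-related to itself.
Euclidean (axiom 5): no — w3 S w1 and w3 S w2, but not w1 S w2.
So F validates K, K4, S4; S5 would additionally require S to be Euclidean. The strongest is S4.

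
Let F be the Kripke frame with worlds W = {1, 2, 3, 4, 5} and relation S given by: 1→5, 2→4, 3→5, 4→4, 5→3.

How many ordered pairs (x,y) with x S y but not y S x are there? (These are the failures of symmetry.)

2

Enumerating: (1,5), (2,4).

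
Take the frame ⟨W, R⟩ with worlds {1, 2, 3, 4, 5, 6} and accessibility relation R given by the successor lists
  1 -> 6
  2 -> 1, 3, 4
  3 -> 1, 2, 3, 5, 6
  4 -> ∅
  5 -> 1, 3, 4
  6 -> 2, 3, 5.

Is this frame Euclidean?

No

Euclidean: no — 2 R 1 and 2 R 3, but not 1 R 3.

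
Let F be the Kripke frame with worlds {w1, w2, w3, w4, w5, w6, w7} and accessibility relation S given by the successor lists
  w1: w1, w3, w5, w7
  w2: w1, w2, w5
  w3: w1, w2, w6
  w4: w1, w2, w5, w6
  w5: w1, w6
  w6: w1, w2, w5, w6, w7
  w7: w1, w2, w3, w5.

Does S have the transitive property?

Transitive: no — w1 S w3 and w3 S w2, but not w1 S w2.

No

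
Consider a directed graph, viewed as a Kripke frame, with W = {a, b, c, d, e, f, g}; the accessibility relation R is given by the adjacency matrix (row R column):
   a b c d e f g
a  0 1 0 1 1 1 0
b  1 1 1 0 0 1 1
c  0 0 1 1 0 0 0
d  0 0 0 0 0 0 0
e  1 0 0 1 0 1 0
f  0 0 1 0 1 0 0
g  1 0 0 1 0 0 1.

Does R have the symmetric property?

No

Symmetric: no — a R d but not d R a.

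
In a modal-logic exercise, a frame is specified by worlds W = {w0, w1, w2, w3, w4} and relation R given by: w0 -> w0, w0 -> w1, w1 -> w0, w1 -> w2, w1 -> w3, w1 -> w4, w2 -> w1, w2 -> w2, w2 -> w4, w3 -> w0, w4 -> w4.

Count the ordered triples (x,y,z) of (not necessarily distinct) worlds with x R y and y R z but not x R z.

Enumerating: (w0,w1,w2), (w0,w1,w3), (w0,w1,w4), (w1,w0,w1), (w1,w2,w1), (w2,w1,w0), (w2,w1,w3), (w3,w0,w1).

8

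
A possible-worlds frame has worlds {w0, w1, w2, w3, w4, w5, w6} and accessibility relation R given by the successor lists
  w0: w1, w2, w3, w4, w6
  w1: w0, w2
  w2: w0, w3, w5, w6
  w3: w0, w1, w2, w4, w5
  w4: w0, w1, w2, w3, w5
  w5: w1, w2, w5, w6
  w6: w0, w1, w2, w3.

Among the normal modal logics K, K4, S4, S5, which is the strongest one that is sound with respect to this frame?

Transitive (axiom 4): no — w0 R w2 and w2 R w5, but not w0 R w5.
Reflexive (axiom T): no — w0 is not related to itself.
Euclidean (axiom 5): no — w0 R w1 and w0 R w3, but not w1 R w3.
So F validates K; K4 would additionally require R to be transitive. The strongest is K.

K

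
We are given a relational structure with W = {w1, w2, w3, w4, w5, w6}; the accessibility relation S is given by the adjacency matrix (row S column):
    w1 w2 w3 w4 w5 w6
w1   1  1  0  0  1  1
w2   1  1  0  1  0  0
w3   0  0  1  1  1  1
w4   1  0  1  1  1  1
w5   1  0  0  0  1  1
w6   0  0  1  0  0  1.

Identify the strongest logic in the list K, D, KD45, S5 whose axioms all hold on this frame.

Serial (axiom D): yes — every world has a successor (e.g. w1 S w1).
Euclidean (axiom 5): no — w1 S w2 and w1 S w5, but not w2 S w5.
Transitive (axiom 4): no — w1 S w2 and w2 S w4, but not w1 S w4.
Reflexive (axiom T): yes — every world is S-related to itself.
So F validates K, D; KD45 would additionally require S to be Euclidean and transitive. The strongest is D.

D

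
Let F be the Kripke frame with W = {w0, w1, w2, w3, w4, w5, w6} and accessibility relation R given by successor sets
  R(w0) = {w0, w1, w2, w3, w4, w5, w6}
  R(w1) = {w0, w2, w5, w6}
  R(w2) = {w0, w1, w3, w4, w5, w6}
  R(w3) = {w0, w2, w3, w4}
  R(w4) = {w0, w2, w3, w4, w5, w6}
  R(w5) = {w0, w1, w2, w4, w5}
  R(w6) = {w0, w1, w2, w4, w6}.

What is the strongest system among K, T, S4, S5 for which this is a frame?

K

Reflexive (axiom T): no — w1 is not related to itself.
Transitive (axiom 4): no — w1 R w0 and w0 R w3, but not w1 R w3.
Euclidean (axiom 5): no — w0 R w1 and w0 R w3, but not w1 R w3.
So F validates K; T would additionally require R to be reflexive. The strongest is K.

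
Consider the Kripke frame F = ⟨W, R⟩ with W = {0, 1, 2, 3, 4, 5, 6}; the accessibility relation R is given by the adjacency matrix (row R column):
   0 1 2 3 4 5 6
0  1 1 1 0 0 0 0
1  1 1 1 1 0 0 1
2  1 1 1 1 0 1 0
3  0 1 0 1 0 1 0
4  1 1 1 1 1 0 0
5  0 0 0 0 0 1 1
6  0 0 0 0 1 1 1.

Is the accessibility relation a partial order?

No

Reflexive: yes — every world is R-related to itself.
Transitive: no — 0 R 1 and 1 R 3, but not 0 R 3.
Antisymmetric: no — 0 R 1 and 1 R 0 with 0 ≠ 1.
So R is not a partial order.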